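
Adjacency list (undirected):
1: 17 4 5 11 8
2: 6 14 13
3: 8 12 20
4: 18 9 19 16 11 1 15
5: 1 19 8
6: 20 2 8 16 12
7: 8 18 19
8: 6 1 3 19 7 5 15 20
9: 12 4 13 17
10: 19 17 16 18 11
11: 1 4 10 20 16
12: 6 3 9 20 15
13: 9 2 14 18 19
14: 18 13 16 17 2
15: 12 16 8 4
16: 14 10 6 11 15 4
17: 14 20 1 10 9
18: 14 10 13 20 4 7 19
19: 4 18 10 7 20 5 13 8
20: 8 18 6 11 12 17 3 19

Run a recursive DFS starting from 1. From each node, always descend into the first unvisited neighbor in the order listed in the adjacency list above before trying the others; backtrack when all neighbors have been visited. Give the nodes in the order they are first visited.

1 -> 17 -> 14 -> 18 -> 10 -> 19 -> 4 -> 9 -> 12 -> 6 -> 20 -> 8 -> 3 -> 7 -> 5 -> 15 -> 16 -> 11 -> 2 -> 13

Visit 1
1 → 17
17 → 14
14 → 18
18 → 10
10 → 19
19 → 4
4 → 9
9 → 12
12 → 6
6 → 20
20 → 8
8 → 3
8 → 7
8 → 5
8 → 15
15 → 16
16 → 11
6 → 2
2 → 13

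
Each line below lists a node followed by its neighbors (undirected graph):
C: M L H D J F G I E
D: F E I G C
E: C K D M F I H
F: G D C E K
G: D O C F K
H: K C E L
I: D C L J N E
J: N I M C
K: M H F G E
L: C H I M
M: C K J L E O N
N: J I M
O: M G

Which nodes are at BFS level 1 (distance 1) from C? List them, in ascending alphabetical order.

D, E, F, G, H, I, J, L, M

Level 0: C
Level 1: D, E, F, G, H, I, J, L, M
Level 2: K, N, O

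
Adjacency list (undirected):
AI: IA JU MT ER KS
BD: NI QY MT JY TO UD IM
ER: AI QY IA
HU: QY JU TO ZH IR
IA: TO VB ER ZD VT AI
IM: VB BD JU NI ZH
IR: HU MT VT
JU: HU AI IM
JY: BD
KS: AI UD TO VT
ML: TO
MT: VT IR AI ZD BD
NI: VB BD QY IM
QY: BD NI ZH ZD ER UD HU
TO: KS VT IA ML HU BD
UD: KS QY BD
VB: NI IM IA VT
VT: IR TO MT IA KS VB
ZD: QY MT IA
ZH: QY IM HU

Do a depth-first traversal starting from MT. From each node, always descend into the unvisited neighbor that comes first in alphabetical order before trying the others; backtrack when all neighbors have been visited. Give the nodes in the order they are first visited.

MT, AI, ER, IA, TO, BD, IM, JU, HU, IR, VT, KS, UD, QY, NI, VB, ZD, ZH, JY, ML

Visit MT
MT → AI
AI → ER
ER → IA
IA → TO
TO → BD
BD → IM
IM → JU
JU → HU
HU → IR
IR → VT
VT → KS
KS → UD
UD → QY
QY → NI
NI → VB
QY → ZD
QY → ZH
BD → JY
TO → ML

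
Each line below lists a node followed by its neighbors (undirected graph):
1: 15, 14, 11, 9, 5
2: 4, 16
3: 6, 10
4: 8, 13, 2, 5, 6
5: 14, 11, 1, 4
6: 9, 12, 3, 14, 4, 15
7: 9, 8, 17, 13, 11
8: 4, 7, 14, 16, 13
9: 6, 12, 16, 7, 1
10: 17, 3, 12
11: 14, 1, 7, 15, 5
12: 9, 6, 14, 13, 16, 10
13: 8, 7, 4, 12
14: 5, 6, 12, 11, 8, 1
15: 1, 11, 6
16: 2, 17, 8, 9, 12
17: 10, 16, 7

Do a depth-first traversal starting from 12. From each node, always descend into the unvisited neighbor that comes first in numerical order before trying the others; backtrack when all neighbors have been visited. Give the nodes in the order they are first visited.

Visit 12
12 → 6
6 → 3
3 → 10
10 → 17
17 → 7
7 → 8
8 → 4
4 → 2
2 → 16
16 → 9
9 → 1
1 → 5
5 → 11
11 → 14
11 → 15
4 → 13

12 6 3 10 17 7 8 4 2 16 9 1 5 11 14 15 13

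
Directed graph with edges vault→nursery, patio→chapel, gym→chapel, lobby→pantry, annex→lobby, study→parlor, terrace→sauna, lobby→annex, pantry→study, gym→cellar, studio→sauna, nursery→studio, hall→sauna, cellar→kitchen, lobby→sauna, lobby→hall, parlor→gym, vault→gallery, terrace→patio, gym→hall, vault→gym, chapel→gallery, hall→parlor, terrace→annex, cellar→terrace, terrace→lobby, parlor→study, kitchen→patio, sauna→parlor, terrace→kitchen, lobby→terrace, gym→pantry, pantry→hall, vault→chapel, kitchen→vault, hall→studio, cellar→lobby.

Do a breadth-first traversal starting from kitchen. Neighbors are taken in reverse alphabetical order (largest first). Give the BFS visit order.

kitchen, vault, patio, nursery, gym, gallery, chapel, studio, pantry, hall, cellar, sauna, study, parlor, terrace, lobby, annex

Visit kitchen; enqueue vault, patio → queue [vault, patio]
Visit vault; enqueue nursery, gym, gallery, chapel → queue [patio, nursery, gym, gallery, chapel]
Visit patio → queue [nursery, gym, gallery, chapel]
Visit nursery; enqueue studio → queue [gym, gallery, chapel, studio]
Visit gym; enqueue pantry, hall, cellar → queue [gallery, chapel, studio, pantry, hall, cellar]
Visit gallery → queue [chapel, studio, pantry, hall, cellar]
Visit chapel → queue [studio, pantry, hall, cellar]
Visit studio; enqueue sauna → queue [pantry, hall, cellar, sauna]
Visit pantry; enqueue study → queue [hall, cellar, sauna, study]
Visit hall; enqueue parlor → queue [cellar, sauna, study, parlor]
Visit cellar; enqueue terrace, lobby → queue [sauna, study, parlor, terrace, lobby]
Visit sauna → queue [study, parlor, terrace, lobby]
Visit study → queue [parlor, terrace, lobby]
Visit parlor → queue [terrace, lobby]
Visit terrace; enqueue annex → queue [lobby, annex]
Visit lobby → queue [annex]
Visit annex → queue []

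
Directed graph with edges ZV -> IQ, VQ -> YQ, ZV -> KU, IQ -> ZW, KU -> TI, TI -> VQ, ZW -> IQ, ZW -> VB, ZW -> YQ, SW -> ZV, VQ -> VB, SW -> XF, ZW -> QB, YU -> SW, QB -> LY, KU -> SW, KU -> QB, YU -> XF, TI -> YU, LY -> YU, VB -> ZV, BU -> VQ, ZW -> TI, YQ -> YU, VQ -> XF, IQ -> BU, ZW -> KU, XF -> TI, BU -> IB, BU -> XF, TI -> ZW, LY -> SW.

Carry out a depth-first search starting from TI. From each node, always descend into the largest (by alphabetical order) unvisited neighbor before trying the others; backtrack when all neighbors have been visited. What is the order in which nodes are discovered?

Visit TI
TI → ZW
ZW → YQ
YQ → YU
YU → XF
YU → SW
SW → ZV
ZV → KU
KU → QB
QB → LY
ZV → IQ
IQ → BU
BU → VQ
VQ → VB
BU → IB

TI, ZW, YQ, YU, XF, SW, ZV, KU, QB, LY, IQ, BU, VQ, VB, IB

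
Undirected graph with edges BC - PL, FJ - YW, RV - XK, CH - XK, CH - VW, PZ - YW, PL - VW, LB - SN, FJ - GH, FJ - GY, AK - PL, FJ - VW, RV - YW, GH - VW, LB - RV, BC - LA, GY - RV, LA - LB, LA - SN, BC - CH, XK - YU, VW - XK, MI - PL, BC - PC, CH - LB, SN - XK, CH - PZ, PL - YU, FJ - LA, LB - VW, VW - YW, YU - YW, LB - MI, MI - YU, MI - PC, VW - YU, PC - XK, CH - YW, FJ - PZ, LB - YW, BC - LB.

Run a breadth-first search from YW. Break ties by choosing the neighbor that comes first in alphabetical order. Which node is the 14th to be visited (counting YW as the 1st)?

MI

Visit YW; enqueue CH, FJ, LB, PZ, RV, VW, YU → queue [CH, FJ, LB, PZ, RV, VW, YU]
Visit CH; enqueue BC, XK → queue [FJ, LB, PZ, RV, VW, YU, BC, XK]
Visit FJ; enqueue GH, GY, LA → queue [LB, PZ, RV, VW, YU, BC, XK, GH, GY, LA]
Visit LB; enqueue MI, SN → queue [PZ, RV, VW, YU, BC, XK, GH, GY, LA, MI, SN]
Visit PZ → queue [RV, VW, YU, BC, XK, GH, GY, LA, MI, SN]
Visit RV → queue [VW, YU, BC, XK, GH, GY, LA, MI, SN]
Visit VW; enqueue PL → queue [YU, BC, XK, GH, GY, LA, MI, SN, PL]
Visit YU → queue [BC, XK, GH, GY, LA, MI, SN, PL]
Visit BC; enqueue PC → queue [XK, GH, GY, LA, MI, SN, PL, PC]
Visit XK → queue [GH, GY, LA, MI, SN, PL, PC]
Visit GH → queue [GY, LA, MI, SN, PL, PC]
Visit GY → queue [LA, MI, SN, PL, PC]
Visit LA → queue [MI, SN, PL, PC]
Visit MI → queue [SN, PL, PC]
Visit SN → queue [PL, PC]
Visit PL; enqueue AK → queue [PC, AK]
Visit PC → queue [AK]
Visit AK → queue []

Visit order: YW, CH, FJ, LB, PZ, RV, VW, YU, BC, XK, GH, GY, LA, MI, SN, PL, PC, AK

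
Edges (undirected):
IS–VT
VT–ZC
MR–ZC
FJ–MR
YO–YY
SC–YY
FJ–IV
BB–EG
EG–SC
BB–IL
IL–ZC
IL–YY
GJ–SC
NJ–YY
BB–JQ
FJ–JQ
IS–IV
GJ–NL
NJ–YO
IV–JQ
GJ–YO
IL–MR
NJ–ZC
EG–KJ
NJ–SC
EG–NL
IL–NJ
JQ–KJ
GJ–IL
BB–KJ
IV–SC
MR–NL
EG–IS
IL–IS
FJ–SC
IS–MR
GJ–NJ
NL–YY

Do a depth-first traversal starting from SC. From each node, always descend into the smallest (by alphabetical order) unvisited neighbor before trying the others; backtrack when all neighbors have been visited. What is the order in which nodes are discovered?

SC → EG → BB → IL → GJ → NJ → YO → YY → NL → MR → FJ → IV → IS → VT → ZC → JQ → KJ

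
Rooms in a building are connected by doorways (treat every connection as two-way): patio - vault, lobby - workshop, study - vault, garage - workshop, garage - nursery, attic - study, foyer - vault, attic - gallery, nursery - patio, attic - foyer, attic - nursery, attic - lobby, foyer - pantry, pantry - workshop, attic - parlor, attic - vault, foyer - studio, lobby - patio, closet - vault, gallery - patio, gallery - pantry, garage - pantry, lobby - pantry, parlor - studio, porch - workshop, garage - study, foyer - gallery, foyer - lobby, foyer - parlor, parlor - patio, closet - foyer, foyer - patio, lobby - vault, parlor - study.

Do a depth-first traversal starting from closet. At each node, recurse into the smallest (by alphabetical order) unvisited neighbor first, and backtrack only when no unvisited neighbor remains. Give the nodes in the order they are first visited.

closet → foyer → attic → gallery → pantry → garage → nursery → patio → lobby → vault → study → parlor → studio → workshop → porch

Visit closet
closet → foyer
foyer → attic
attic → gallery
gallery → pantry
pantry → garage
garage → nursery
nursery → patio
patio → lobby
lobby → vault
vault → study
study → parlor
parlor → studio
lobby → workshop
workshop → porch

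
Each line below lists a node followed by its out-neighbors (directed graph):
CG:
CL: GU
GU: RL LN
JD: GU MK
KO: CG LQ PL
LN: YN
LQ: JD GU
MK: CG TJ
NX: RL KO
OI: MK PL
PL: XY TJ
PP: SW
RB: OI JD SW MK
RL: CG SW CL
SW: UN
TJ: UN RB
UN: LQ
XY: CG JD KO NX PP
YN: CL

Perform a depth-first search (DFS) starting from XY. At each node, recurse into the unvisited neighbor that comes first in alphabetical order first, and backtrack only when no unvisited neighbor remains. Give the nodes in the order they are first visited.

XY -> CG -> JD -> GU -> LN -> YN -> CL -> RL -> SW -> UN -> LQ -> MK -> TJ -> RB -> OI -> PL -> KO -> NX -> PP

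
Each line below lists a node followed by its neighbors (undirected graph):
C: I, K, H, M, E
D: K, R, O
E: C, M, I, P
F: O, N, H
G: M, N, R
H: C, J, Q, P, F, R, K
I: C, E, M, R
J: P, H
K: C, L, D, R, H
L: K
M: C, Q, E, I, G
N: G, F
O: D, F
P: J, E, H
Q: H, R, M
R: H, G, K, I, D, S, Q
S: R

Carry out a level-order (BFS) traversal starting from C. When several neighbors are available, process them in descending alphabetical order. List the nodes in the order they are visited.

Visit C; enqueue M, K, I, H, E → queue [M, K, I, H, E]
Visit M; enqueue Q, G → queue [K, I, H, E, Q, G]
Visit K; enqueue R, L, D → queue [I, H, E, Q, G, R, L, D]
Visit I → queue [H, E, Q, G, R, L, D]
Visit H; enqueue P, J, F → queue [E, Q, G, R, L, D, P, J, F]
Visit E → queue [Q, G, R, L, D, P, J, F]
Visit Q → queue [G, R, L, D, P, J, F]
Visit G; enqueue N → queue [R, L, D, P, J, F, N]
Visit R; enqueue S → queue [L, D, P, J, F, N, S]
Visit L → queue [D, P, J, F, N, S]
Visit D; enqueue O → queue [P, J, F, N, S, O]
Visit P → queue [J, F, N, S, O]
Visit J → queue [F, N, S, O]
Visit F → queue [N, S, O]
Visit N → queue [S, O]
Visit S → queue [O]
Visit O → queue []

C, M, K, I, H, E, Q, G, R, L, D, P, J, F, N, S, O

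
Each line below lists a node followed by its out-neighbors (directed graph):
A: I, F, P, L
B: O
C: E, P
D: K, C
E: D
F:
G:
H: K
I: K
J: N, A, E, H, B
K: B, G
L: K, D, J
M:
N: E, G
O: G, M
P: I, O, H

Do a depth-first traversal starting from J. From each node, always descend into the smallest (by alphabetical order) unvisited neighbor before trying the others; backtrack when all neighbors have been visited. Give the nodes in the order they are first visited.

J, A, F, I, K, B, O, G, M, L, D, C, E, P, H, N

Visit J
J → A
A → F
A → I
I → K
K → B
B → O
O → G
O → M
A → L
L → D
D → C
C → E
C → P
P → H
J → N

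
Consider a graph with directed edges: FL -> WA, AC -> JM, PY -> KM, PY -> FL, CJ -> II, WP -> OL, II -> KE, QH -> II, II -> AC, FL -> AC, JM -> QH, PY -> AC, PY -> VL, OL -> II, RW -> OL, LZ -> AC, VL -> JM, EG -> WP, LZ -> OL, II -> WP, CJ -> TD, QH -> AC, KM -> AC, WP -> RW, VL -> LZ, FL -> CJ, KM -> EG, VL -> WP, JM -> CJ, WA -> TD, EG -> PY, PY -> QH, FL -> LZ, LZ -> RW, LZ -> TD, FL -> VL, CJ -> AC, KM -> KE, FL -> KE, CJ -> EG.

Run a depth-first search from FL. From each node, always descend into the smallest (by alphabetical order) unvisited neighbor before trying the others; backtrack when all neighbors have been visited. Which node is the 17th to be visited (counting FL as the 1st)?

Visit FL
FL → AC
AC → JM
JM → CJ
CJ → EG
EG → PY
PY → KM
KM → KE
PY → QH
QH → II
II → WP
WP → OL
WP → RW
PY → VL
VL → LZ
LZ → TD
FL → WA

Visit order: FL, AC, JM, CJ, EG, PY, KM, KE, QH, II, WP, OL, RW, VL, LZ, TD, WA

WA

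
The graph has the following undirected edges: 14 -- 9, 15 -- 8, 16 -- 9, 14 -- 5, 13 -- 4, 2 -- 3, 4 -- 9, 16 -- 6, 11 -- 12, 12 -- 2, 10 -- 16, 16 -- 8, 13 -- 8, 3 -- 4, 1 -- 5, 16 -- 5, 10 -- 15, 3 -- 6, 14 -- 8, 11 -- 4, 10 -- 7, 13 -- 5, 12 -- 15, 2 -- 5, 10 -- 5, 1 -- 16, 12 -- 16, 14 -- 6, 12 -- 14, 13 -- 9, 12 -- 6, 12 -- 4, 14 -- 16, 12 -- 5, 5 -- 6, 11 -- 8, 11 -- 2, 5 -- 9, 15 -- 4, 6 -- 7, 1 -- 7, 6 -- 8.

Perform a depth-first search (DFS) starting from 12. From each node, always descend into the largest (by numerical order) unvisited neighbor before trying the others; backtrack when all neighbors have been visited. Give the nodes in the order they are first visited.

Visit 12
12 → 16
16 → 14
14 → 9
9 → 13
13 → 8
8 → 15
15 → 10
10 → 7
7 → 6
6 → 5
5 → 2
2 → 11
11 → 4
4 → 3
5 → 1

12, 16, 14, 9, 13, 8, 15, 10, 7, 6, 5, 2, 11, 4, 3, 1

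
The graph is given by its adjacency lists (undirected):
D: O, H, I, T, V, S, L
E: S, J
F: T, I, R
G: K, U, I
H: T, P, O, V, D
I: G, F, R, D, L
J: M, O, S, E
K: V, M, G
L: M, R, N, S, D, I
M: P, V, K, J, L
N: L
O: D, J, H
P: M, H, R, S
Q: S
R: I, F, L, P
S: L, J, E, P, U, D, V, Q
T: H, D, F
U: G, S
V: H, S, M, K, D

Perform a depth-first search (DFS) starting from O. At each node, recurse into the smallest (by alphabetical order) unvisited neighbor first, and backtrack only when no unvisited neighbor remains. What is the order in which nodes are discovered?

O, D, H, P, M, J, E, S, L, I, F, R, T, G, K, V, U, N, Q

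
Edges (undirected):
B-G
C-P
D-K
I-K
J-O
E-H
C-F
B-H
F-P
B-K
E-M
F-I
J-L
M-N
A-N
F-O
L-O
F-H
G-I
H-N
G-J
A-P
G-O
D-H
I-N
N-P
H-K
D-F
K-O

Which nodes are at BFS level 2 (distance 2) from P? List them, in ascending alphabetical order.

D, H, I, M, O

Level 0: P
Level 1: A, C, F, N
Level 2: D, H, I, M, O
Level 3: B, E, G, J, K, L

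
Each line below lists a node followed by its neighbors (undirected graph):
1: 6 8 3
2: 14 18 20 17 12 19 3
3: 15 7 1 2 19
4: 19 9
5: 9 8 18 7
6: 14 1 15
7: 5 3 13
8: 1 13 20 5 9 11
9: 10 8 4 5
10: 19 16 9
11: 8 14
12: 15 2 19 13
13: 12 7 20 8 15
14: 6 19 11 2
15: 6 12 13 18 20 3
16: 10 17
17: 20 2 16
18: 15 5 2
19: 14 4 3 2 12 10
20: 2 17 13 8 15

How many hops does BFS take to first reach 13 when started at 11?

Level 0: 11
Level 1: 8, 14
Level 2: 1, 2, 5, 6, 9, 13, 19, 20
Level 3: 3, 4, 7, 10, 12, 15, 17, 18
Level 4: 16
13 first appears at level 2.

2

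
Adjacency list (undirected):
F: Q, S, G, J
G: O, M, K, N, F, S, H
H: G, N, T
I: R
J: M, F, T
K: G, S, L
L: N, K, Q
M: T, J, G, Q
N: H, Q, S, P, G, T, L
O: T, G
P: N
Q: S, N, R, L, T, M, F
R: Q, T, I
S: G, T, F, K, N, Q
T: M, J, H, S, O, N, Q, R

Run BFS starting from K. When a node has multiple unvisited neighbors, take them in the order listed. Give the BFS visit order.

K -> G -> S -> L -> O -> M -> N -> F -> H -> T -> Q -> J -> P -> R -> I

Visit K; enqueue G, S, L → queue [G, S, L]
Visit G; enqueue O, M, N, F, H → queue [S, L, O, M, N, F, H]
Visit S; enqueue T, Q → queue [L, O, M, N, F, H, T, Q]
Visit L → queue [O, M, N, F, H, T, Q]
Visit O → queue [M, N, F, H, T, Q]
Visit M; enqueue J → queue [N, F, H, T, Q, J]
Visit N; enqueue P → queue [F, H, T, Q, J, P]
Visit F → queue [H, T, Q, J, P]
Visit H → queue [T, Q, J, P]
Visit T; enqueue R → queue [Q, J, P, R]
Visit Q → queue [J, P, R]
Visit J → queue [P, R]
Visit P → queue [R]
Visit R; enqueue I → queue [I]
Visit I → queue []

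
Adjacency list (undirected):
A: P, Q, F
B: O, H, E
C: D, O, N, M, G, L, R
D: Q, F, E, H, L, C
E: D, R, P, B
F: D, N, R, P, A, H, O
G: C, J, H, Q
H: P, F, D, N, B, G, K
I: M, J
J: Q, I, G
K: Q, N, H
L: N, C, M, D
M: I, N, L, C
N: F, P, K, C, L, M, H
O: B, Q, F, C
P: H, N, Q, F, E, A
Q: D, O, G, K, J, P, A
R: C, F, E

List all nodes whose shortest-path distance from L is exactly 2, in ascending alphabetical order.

E, F, G, H, I, K, O, P, Q, R

Level 0: L
Level 1: C, D, M, N
Level 2: E, F, G, H, I, K, O, P, Q, R
Level 3: A, B, J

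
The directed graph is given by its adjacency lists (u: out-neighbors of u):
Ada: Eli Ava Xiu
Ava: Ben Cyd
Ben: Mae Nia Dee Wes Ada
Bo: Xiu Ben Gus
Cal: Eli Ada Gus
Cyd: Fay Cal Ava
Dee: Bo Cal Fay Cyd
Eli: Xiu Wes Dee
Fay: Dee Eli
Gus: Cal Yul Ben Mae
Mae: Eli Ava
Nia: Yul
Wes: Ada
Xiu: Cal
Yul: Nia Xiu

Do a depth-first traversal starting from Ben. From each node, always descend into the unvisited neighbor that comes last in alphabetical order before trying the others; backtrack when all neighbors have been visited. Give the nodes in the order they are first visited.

Ben -> Wes -> Ada -> Xiu -> Cal -> Gus -> Yul -> Nia -> Mae -> Eli -> Dee -> Fay -> Cyd -> Ava -> Bo

Visit Ben
Ben → Wes
Wes → Ada
Ada → Xiu
Xiu → Cal
Cal → Gus
Gus → Yul
Yul → Nia
Gus → Mae
Mae → Eli
Eli → Dee
Dee → Fay
Dee → Cyd
Cyd → Ava
Dee → Bo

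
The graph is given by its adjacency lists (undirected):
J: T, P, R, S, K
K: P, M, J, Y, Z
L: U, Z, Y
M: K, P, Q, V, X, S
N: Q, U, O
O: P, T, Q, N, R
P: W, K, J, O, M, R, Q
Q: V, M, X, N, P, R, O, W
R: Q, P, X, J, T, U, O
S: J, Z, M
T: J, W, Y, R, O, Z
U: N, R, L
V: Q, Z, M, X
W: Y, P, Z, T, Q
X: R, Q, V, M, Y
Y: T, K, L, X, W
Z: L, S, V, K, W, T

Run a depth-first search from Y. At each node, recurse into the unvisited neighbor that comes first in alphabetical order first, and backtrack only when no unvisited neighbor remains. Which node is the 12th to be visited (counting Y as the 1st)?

Z

Visit Y
Y → K
K → J
J → P
P → M
M → Q
Q → N
N → O
O → R
R → T
T → W
W → Z
Z → L
L → U
Z → S
Z → V
V → X

Visit order: Y, K, J, P, M, Q, N, O, R, T, W, Z, L, U, S, V, X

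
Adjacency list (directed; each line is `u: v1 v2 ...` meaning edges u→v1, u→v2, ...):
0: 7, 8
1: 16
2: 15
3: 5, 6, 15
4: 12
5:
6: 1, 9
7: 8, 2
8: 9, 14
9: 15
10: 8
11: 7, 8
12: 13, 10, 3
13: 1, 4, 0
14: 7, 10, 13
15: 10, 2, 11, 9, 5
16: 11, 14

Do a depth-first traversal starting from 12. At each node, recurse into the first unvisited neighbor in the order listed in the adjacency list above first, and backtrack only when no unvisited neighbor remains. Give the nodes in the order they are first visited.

12 -> 13 -> 1 -> 16 -> 11 -> 7 -> 8 -> 9 -> 15 -> 10 -> 2 -> 5 -> 14 -> 4 -> 0 -> 3 -> 6

Visit 12
12 → 13
13 → 1
1 → 16
16 → 11
11 → 7
7 → 8
8 → 9
9 → 15
15 → 10
15 → 2
15 → 5
8 → 14
13 → 4
13 → 0
12 → 3
3 → 6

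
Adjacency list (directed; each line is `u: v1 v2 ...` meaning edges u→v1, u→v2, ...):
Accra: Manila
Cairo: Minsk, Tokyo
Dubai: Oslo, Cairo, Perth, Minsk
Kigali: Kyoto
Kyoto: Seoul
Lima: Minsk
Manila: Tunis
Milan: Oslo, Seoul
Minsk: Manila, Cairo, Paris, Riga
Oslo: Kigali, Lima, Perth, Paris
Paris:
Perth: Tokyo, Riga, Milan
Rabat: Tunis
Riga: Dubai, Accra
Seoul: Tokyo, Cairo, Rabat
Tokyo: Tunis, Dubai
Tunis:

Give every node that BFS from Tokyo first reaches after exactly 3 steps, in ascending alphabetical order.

Kigali, Lima, Manila, Milan, Paris, Riga

Level 0: Tokyo
Level 1: Dubai, Tunis
Level 2: Cairo, Minsk, Oslo, Perth
Level 3: Kigali, Lima, Manila, Milan, Paris, Riga
Level 4: Accra, Kyoto, Seoul
Level 5: Rabat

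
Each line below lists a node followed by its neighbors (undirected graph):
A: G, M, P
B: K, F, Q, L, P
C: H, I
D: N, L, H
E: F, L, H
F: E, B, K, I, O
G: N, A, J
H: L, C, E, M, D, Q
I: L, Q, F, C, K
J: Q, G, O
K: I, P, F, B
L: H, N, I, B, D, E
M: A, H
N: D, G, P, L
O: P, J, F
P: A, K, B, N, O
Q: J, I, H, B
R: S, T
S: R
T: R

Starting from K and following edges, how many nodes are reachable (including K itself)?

17

BFS from K visits: K, P, I, F, B, O, N, A, Q, L, C, E, J, G, D, M, H
Reachable nodes: 17 of 20 total.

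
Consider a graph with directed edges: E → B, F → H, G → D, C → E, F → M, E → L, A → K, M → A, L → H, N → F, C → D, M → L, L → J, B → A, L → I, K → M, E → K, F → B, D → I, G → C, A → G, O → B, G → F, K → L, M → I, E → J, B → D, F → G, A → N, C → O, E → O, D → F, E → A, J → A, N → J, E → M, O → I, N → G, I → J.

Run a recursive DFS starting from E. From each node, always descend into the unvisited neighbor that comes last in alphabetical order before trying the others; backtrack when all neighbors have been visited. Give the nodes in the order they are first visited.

Visit E
E → O
O → I
I → J
J → A
A → N
N → G
G → F
F → M
M → L
L → H
F → B
B → D
G → C
A → K

E, O, I, J, A, N, G, F, M, L, H, B, D, C, K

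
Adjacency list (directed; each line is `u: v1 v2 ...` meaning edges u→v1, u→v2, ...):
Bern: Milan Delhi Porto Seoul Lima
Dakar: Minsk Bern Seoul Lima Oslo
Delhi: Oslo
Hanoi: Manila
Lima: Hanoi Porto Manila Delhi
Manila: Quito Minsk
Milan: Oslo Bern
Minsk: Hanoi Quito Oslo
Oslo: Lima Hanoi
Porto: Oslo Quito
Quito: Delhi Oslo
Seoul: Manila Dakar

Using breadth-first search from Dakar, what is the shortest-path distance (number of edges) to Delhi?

Level 0: Dakar
Level 1: Bern, Lima, Minsk, Oslo, Seoul
Level 2: Delhi, Hanoi, Manila, Milan, Porto, Quito
Delhi first appears at level 2.

2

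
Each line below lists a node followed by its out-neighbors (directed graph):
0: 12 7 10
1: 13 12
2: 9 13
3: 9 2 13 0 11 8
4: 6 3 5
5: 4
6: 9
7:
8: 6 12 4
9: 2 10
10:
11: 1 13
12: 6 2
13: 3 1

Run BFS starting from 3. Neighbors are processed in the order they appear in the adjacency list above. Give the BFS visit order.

Visit 3; enqueue 9, 2, 13, 0, 11, 8 → queue [9, 2, 13, 0, 11, 8]
Visit 9; enqueue 10 → queue [2, 13, 0, 11, 8, 10]
Visit 2 → queue [13, 0, 11, 8, 10]
Visit 13; enqueue 1 → queue [0, 11, 8, 10, 1]
Visit 0; enqueue 12, 7 → queue [11, 8, 10, 1, 12, 7]
Visit 11 → queue [8, 10, 1, 12, 7]
Visit 8; enqueue 6, 4 → queue [10, 1, 12, 7, 6, 4]
Visit 10 → queue [1, 12, 7, 6, 4]
Visit 1 → queue [12, 7, 6, 4]
Visit 12 → queue [7, 6, 4]
Visit 7 → queue [6, 4]
Visit 6 → queue [4]
Visit 4; enqueue 5 → queue [5]
Visit 5 → queue []

3 → 9 → 2 → 13 → 0 → 11 → 8 → 10 → 1 → 12 → 7 → 6 → 4 → 5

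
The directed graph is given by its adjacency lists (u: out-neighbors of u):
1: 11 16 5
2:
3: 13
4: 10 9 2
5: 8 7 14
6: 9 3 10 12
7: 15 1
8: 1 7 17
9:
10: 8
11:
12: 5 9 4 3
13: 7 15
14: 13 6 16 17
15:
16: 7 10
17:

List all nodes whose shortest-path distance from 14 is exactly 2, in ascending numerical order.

3, 7, 9, 10, 12, 15

Level 0: 14
Level 1: 6, 13, 16, 17
Level 2: 3, 7, 9, 10, 12, 15
Level 3: 1, 4, 5, 8
Level 4: 2, 11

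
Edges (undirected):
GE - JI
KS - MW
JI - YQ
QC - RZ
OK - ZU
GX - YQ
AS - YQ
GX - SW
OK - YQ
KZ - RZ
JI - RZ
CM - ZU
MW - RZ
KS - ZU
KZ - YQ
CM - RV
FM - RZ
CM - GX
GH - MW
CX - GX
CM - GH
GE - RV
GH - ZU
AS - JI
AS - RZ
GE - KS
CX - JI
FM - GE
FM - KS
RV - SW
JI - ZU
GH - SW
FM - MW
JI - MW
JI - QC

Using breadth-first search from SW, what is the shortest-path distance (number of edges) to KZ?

3

Level 0: SW
Level 1: GH, GX, RV
Level 2: CM, CX, GE, MW, YQ, ZU
Level 3: AS, FM, JI, KS, KZ, OK, RZ
Level 4: QC
KZ first appears at level 3.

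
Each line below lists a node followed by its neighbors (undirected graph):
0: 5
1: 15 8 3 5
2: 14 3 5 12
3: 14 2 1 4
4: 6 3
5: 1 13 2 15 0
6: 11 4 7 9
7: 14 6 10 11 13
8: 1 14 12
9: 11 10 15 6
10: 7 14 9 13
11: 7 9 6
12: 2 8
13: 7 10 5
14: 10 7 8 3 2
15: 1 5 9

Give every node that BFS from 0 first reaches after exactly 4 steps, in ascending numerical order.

Level 0: 0
Level 1: 5
Level 2: 1, 2, 13, 15
Level 3: 3, 7, 8, 9, 10, 12, 14
Level 4: 4, 6, 11

4, 6, 11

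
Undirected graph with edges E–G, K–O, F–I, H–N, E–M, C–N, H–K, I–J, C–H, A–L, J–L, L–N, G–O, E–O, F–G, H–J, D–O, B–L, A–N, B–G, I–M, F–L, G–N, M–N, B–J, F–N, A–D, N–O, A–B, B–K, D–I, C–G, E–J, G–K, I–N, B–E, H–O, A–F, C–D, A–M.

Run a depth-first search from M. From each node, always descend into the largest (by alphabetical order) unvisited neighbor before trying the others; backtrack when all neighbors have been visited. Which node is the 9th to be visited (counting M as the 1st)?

Visit M
M → N
N → O
O → K
K → H
H → J
J → L
L → F
F → I
I → D
D → C
C → G
G → E
E → B
B → A

Visit order: M, N, O, K, H, J, L, F, I, D, C, G, E, B, A

I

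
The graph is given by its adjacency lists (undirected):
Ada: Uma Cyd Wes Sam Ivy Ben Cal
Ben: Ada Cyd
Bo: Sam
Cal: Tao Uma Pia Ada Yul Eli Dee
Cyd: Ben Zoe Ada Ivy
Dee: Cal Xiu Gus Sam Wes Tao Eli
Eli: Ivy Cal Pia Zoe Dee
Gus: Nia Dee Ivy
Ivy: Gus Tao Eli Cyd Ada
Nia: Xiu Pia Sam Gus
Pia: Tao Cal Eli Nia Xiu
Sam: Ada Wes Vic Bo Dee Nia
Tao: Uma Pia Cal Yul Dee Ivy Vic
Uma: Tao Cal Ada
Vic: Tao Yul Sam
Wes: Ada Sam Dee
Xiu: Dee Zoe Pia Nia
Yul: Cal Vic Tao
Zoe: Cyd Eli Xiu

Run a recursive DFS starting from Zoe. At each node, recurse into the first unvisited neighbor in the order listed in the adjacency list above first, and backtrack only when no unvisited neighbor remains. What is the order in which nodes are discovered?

Zoe Cyd Ben Ada Uma Tao Pia Cal Yul Vic Sam Wes Dee Xiu Nia Gus Ivy Eli Bo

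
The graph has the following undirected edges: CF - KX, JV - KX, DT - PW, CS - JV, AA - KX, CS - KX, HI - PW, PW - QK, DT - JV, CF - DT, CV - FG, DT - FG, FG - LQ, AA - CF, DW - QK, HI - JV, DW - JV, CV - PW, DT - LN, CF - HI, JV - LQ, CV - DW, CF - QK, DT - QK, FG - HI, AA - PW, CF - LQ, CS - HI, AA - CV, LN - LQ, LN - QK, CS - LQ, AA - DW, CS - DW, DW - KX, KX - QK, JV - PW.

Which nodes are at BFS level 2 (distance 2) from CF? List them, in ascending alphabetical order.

CS, CV, DW, FG, JV, LN, PW

Level 0: CF
Level 1: AA, DT, HI, KX, LQ, QK
Level 2: CS, CV, DW, FG, JV, LN, PW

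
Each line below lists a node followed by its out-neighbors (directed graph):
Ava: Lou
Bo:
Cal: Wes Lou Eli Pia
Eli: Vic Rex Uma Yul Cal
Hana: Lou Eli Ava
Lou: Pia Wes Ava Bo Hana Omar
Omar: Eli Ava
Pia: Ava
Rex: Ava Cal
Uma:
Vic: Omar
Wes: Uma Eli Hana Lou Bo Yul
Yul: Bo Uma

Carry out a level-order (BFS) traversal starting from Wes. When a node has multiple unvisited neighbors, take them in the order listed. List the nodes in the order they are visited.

Visit Wes; enqueue Uma, Eli, Hana, Lou, Bo, Yul → queue [Uma, Eli, Hana, Lou, Bo, Yul]
Visit Uma → queue [Eli, Hana, Lou, Bo, Yul]
Visit Eli; enqueue Vic, Rex, Cal → queue [Hana, Lou, Bo, Yul, Vic, Rex, Cal]
Visit Hana; enqueue Ava → queue [Lou, Bo, Yul, Vic, Rex, Cal, Ava]
Visit Lou; enqueue Pia, Omar → queue [Bo, Yul, Vic, Rex, Cal, Ava, Pia, Omar]
Visit Bo → queue [Yul, Vic, Rex, Cal, Ava, Pia, Omar]
Visit Yul → queue [Vic, Rex, Cal, Ava, Pia, Omar]
Visit Vic → queue [Rex, Cal, Ava, Pia, Omar]
Visit Rex → queue [Cal, Ava, Pia, Omar]
Visit Cal → queue [Ava, Pia, Omar]
Visit Ava → queue [Pia, Omar]
Visit Pia → queue [Omar]
Visit Omar → queue []

Wes -> Uma -> Eli -> Hana -> Lou -> Bo -> Yul -> Vic -> Rex -> Cal -> Ava -> Pia -> Omar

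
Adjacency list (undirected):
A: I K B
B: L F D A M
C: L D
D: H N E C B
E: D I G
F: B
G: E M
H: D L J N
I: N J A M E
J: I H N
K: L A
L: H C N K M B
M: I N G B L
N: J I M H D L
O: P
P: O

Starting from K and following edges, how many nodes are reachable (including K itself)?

14

BFS from K visits: K, L, A, N, M, H, C, B, I, J, D, G, F, E
Reachable nodes: 14 of 16 total.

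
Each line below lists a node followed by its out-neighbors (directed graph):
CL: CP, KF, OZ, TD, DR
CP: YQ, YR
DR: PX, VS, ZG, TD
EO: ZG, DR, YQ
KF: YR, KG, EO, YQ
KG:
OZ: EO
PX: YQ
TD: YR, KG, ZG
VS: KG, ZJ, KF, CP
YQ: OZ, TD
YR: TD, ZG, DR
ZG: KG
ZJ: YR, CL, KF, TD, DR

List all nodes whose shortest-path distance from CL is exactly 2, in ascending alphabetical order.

EO, KG, PX, VS, YQ, YR, ZG

Level 0: CL
Level 1: CP, DR, KF, OZ, TD
Level 2: EO, KG, PX, VS, YQ, YR, ZG
Level 3: ZJ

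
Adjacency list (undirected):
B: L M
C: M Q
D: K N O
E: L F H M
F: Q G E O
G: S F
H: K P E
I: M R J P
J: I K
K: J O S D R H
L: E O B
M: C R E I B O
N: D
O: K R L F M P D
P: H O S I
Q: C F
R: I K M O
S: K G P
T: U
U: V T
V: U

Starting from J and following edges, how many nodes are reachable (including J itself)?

18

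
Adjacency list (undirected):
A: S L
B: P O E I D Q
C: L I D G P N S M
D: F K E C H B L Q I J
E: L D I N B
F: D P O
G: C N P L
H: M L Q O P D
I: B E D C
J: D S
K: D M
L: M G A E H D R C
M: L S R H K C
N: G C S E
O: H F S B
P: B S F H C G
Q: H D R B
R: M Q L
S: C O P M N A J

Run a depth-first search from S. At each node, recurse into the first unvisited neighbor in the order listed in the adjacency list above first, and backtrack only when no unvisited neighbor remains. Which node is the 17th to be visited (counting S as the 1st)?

N

Visit S
S → C
C → L
L → M
M → R
R → Q
Q → H
H → O
O → F
F → D
D → K
D → E
E → I
I → B
B → P
P → G
G → N
D → J
L → A

Visit order: S, C, L, M, R, Q, H, O, F, D, K, E, I, B, P, G, N, J, A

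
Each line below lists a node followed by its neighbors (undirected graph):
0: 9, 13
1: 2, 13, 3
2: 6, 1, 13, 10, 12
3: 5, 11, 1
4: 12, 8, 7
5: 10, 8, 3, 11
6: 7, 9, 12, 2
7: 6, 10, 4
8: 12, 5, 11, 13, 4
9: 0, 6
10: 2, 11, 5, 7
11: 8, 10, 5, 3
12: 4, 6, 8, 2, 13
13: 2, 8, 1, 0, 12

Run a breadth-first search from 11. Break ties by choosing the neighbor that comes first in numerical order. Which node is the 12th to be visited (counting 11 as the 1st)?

Visit 11; enqueue 3, 5, 8, 10 → queue [3, 5, 8, 10]
Visit 3; enqueue 1 → queue [5, 8, 10, 1]
Visit 5 → queue [8, 10, 1]
Visit 8; enqueue 4, 12, 13 → queue [10, 1, 4, 12, 13]
Visit 10; enqueue 2, 7 → queue [1, 4, 12, 13, 2, 7]
Visit 1 → queue [4, 12, 13, 2, 7]
Visit 4 → queue [12, 13, 2, 7]
Visit 12; enqueue 6 → queue [13, 2, 7, 6]
Visit 13; enqueue 0 → queue [2, 7, 6, 0]
Visit 2 → queue [7, 6, 0]
Visit 7 → queue [6, 0]
Visit 6; enqueue 9 → queue [0, 9]
Visit 0 → queue [9]
Visit 9 → queue []

Visit order: 11, 3, 5, 8, 10, 1, 4, 12, 13, 2, 7, 6, 0, 9

6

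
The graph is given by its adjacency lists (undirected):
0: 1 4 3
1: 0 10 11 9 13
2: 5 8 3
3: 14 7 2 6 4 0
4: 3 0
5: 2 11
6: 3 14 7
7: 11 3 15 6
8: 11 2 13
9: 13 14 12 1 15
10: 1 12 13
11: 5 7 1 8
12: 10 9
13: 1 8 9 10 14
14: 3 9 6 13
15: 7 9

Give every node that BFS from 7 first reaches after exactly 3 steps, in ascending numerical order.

Level 0: 7
Level 1: 3, 6, 11, 15
Level 2: 0, 1, 2, 4, 5, 8, 9, 14
Level 3: 10, 12, 13

10, 12, 13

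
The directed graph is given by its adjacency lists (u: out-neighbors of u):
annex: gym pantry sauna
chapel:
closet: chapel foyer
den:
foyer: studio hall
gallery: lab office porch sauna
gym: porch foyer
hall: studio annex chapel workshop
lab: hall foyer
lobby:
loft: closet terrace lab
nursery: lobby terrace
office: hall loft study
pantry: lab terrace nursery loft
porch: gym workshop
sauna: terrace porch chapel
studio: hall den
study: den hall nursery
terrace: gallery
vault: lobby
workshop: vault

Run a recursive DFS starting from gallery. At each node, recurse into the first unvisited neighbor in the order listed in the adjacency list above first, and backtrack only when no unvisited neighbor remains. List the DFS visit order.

Visit gallery
gallery → lab
lab → hall
hall → studio
studio → den
hall → annex
annex → gym
gym → porch
porch → workshop
workshop → vault
vault → lobby
gym → foyer
annex → pantry
pantry → terrace
pantry → nursery
pantry → loft
loft → closet
closet → chapel
annex → sauna
gallery → office
office → study

gallery -> lab -> hall -> studio -> den -> annex -> gym -> porch -> workshop -> vault -> lobby -> foyer -> pantry -> terrace -> nursery -> loft -> closet -> chapel -> sauna -> office -> study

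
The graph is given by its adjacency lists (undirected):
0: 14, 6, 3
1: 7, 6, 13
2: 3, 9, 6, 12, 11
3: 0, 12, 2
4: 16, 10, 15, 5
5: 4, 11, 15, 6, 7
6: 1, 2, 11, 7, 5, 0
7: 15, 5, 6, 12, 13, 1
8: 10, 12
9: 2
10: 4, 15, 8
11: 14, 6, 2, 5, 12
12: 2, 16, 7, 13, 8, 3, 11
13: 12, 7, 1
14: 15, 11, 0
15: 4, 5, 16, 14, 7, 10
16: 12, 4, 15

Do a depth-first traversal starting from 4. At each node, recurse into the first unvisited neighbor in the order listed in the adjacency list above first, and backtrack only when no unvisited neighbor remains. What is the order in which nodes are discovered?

4 -> 16 -> 12 -> 2 -> 3 -> 0 -> 14 -> 15 -> 5 -> 11 -> 6 -> 1 -> 7 -> 13 -> 10 -> 8 -> 9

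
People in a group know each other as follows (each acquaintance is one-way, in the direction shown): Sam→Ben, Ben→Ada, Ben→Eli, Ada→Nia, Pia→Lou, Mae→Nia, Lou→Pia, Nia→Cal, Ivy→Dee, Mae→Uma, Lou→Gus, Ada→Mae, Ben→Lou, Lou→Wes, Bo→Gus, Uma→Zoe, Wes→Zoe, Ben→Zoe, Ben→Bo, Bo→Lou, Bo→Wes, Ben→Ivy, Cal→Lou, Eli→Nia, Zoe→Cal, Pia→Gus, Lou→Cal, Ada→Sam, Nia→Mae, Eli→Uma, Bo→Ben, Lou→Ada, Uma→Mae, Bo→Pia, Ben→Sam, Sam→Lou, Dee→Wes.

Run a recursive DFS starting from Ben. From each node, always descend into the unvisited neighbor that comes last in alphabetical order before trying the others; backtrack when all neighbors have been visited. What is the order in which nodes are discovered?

Ben → Zoe → Cal → Lou → Wes → Pia → Gus → Ada → Sam → Nia → Mae → Uma → Ivy → Dee → Eli → Bo

Visit Ben
Ben → Zoe
Zoe → Cal
Cal → Lou
Lou → Wes
Lou → Pia
Pia → Gus
Lou → Ada
Ada → Sam
Ada → Nia
Nia → Mae
Mae → Uma
Ben → Ivy
Ivy → Dee
Ben → Eli
Ben → Bo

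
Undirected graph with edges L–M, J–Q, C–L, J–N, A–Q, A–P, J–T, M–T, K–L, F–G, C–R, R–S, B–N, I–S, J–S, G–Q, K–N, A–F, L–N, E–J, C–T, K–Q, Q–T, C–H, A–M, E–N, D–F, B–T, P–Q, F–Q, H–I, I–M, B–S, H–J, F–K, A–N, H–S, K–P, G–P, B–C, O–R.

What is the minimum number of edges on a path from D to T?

3

Level 0: D
Level 1: F
Level 2: A, G, K, Q
Level 3: J, L, M, N, P, T
Level 4: B, C, E, H, I, S
Level 5: R
Level 6: O
T first appears at level 3.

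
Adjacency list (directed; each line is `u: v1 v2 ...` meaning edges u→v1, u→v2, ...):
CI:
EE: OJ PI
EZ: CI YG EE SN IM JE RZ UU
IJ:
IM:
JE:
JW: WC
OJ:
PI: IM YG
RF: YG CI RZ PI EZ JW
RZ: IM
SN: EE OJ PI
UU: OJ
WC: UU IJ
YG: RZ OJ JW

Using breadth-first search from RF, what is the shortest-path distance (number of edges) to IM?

2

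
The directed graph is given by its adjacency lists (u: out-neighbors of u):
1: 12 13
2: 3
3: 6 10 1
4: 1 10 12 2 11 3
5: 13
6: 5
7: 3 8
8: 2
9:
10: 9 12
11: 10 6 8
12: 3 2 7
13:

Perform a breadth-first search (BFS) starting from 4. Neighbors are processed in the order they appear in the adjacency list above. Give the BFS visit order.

4, 1, 10, 12, 2, 11, 3, 13, 9, 7, 6, 8, 5

Visit 4; enqueue 1, 10, 12, 2, 11, 3 → queue [1, 10, 12, 2, 11, 3]
Visit 1; enqueue 13 → queue [10, 12, 2, 11, 3, 13]
Visit 10; enqueue 9 → queue [12, 2, 11, 3, 13, 9]
Visit 12; enqueue 7 → queue [2, 11, 3, 13, 9, 7]
Visit 2 → queue [11, 3, 13, 9, 7]
Visit 11; enqueue 6, 8 → queue [3, 13, 9, 7, 6, 8]
Visit 3 → queue [13, 9, 7, 6, 8]
Visit 13 → queue [9, 7, 6, 8]
Visit 9 → queue [7, 6, 8]
Visit 7 → queue [6, 8]
Visit 6; enqueue 5 → queue [8, 5]
Visit 8 → queue [5]
Visit 5 → queue []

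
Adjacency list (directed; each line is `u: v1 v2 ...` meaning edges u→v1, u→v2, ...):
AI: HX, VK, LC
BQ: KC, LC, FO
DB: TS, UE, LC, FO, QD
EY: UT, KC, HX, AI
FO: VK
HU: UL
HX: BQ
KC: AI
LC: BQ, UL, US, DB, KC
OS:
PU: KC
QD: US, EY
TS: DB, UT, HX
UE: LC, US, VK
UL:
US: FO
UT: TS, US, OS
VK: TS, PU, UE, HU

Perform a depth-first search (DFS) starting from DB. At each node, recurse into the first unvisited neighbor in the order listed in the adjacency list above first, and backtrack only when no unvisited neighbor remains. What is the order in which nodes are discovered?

DB, TS, UT, US, FO, VK, PU, KC, AI, HX, BQ, LC, UL, UE, HU, OS, QD, EY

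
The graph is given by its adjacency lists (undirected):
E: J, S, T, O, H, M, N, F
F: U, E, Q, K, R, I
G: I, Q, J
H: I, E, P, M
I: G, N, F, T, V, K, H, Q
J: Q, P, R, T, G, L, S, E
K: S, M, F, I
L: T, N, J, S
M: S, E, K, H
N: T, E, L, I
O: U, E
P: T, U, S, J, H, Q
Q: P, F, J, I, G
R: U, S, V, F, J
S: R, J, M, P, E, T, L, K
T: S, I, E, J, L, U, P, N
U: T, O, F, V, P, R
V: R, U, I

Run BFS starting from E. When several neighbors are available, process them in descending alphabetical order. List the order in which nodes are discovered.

Visit E; enqueue T, S, O, N, M, J, H, F → queue [T, S, O, N, M, J, H, F]
Visit T; enqueue U, P, L, I → queue [S, O, N, M, J, H, F, U, P, L, I]
Visit S; enqueue R, K → queue [O, N, M, J, H, F, U, P, L, I, R, K]
Visit O → queue [N, M, J, H, F, U, P, L, I, R, K]
Visit N → queue [M, J, H, F, U, P, L, I, R, K]
Visit M → queue [J, H, F, U, P, L, I, R, K]
Visit J; enqueue Q, G → queue [H, F, U, P, L, I, R, K, Q, G]
Visit H → queue [F, U, P, L, I, R, K, Q, G]
Visit F → queue [U, P, L, I, R, K, Q, G]
Visit U; enqueue V → queue [P, L, I, R, K, Q, G, V]
Visit P → queue [L, I, R, K, Q, G, V]
Visit L → queue [I, R, K, Q, G, V]
Visit I → queue [R, K, Q, G, V]
Visit R → queue [K, Q, G, V]
Visit K → queue [Q, G, V]
Visit Q → queue [G, V]
Visit G → queue [V]
Visit V → queue []

E, T, S, O, N, M, J, H, F, U, P, L, I, R, K, Q, G, V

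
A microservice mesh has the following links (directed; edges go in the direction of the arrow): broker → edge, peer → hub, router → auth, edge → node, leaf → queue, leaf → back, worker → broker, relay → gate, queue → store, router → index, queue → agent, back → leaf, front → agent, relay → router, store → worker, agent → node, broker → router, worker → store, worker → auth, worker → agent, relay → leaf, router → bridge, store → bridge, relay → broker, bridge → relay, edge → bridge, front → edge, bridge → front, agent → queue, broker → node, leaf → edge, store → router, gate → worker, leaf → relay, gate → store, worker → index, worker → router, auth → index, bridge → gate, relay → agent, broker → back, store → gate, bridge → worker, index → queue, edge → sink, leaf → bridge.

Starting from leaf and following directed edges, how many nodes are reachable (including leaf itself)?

17

BFS from leaf visits: leaf, back, bridge, edge, queue, relay, front, gate, worker, node, sink, agent, store, broker, router, auth, index
Reachable nodes: 17 of 19 total.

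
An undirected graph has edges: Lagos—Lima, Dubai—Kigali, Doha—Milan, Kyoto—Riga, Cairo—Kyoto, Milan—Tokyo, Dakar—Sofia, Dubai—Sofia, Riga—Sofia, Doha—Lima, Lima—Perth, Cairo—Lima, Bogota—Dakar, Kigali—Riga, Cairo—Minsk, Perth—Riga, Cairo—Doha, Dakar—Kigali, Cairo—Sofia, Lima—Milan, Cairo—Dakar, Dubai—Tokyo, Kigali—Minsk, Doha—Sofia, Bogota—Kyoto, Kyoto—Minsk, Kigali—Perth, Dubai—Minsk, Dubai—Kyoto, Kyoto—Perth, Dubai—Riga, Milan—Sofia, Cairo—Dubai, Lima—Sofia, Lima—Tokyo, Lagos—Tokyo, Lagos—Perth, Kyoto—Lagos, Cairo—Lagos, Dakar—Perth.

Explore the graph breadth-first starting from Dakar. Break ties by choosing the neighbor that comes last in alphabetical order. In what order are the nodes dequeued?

Dakar, Sofia, Perth, Kigali, Cairo, Bogota, Riga, Milan, Lima, Dubai, Doha, Lagos, Kyoto, Minsk, Tokyo

Visit Dakar; enqueue Sofia, Perth, Kigali, Cairo, Bogota → queue [Sofia, Perth, Kigali, Cairo, Bogota]
Visit Sofia; enqueue Riga, Milan, Lima, Dubai, Doha → queue [Perth, Kigali, Cairo, Bogota, Riga, Milan, Lima, Dubai, Doha]
Visit Perth; enqueue Lagos, Kyoto → queue [Kigali, Cairo, Bogota, Riga, Milan, Lima, Dubai, Doha, Lagos, Kyoto]
Visit Kigali; enqueue Minsk → queue [Cairo, Bogota, Riga, Milan, Lima, Dubai, Doha, Lagos, Kyoto, Minsk]
Visit Cairo → queue [Bogota, Riga, Milan, Lima, Dubai, Doha, Lagos, Kyoto, Minsk]
Visit Bogota → queue [Riga, Milan, Lima, Dubai, Doha, Lagos, Kyoto, Minsk]
Visit Riga → queue [Milan, Lima, Dubai, Doha, Lagos, Kyoto, Minsk]
Visit Milan; enqueue Tokyo → queue [Lima, Dubai, Doha, Lagos, Kyoto, Minsk, Tokyo]
Visit Lima → queue [Dubai, Doha, Lagos, Kyoto, Minsk, Tokyo]
Visit Dubai → queue [Doha, Lagos, Kyoto, Minsk, Tokyo]
Visit Doha → queue [Lagos, Kyoto, Minsk, Tokyo]
Visit Lagos → queue [Kyoto, Minsk, Tokyo]
Visit Kyoto → queue [Minsk, Tokyo]
Visit Minsk → queue [Tokyo]
Visit Tokyo → queue []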